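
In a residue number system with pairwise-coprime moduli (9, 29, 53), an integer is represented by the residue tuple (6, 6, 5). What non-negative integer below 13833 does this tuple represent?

10446

The moduli are pairwise coprime; N = 9·29·53 = 13833.
N/9 = 1537; 1537 ≡ 7 (mod 9); 7·4 ≡ 1, so inverse 4.
N/29 = 477; 477 ≡ 13 (mod 29); 13·9 ≡ 1, so inverse 9.
N/53 = 261; 261 ≡ 49 (mod 53); 49·13 ≡ 1, so inverse 13.
x ≡ 6·1537·4 + 6·477·9 + 5·261·13 = 79611.
79611 mod 13833 = 10446.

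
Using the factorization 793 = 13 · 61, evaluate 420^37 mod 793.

Mod 13: 420 ≡ 4; by Fermat, exponent reduces to 37 mod 12 = 1; 4^1 ≡ 4 (mod 13).
Mod 61: 420 ≡ 54; 54^37 ≡ 43 (mod 61).
Combine by CRT: x ≡ 4 (mod 13), x ≡ 43 (mod 61) ⇒ x ≡ 43 (mod 793).

43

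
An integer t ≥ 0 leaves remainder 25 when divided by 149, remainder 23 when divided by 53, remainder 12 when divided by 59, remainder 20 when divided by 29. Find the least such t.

3526855

Combine the congruences pairwise.
From t ≡ 25 (mod 149) write t = 25 + 149s. Substituting into t ≡ 23 (mod 53) gives 149s ≡ 51 (mod 53), and since 43⁻¹ ≡ 37 (mod 53), s ≡ 32. Hence t ≡ 25 + 149·32 = 4793 (mod 7897).
From t ≡ 4793 (mod 7897) write t = 4793 + 7897s. Substituting into t ≡ 12 (mod 59) gives 7897s ≡ 57 (mod 59), and since 50⁻¹ ≡ 13 (mod 59), s ≡ 33. Hence t ≡ 4793 + 7897·33 = 265394 (mod 465923).
From t ≡ 265394 (mod 465923) write t = 265394 + 465923s. Substituting into t ≡ 20 (mod 29) gives 465923s ≡ 5 (mod 29), and since 9⁻¹ ≡ 13 (mod 29), s ≡ 7. Hence t ≡ 265394 + 465923·7 = 3526855 (mod 13511767).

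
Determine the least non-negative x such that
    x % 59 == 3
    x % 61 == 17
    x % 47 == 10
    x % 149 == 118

Combine the congruences pairwise.
From x ≡ 3 (mod 59) write x = 3 + 59t. Substituting into x ≡ 17 (mod 61) gives 59t ≡ 14 (mod 61), and since 59⁻¹ ≡ 30 (mod 61), t ≡ 54. Hence x ≡ 3 + 59·54 = 3189 (mod 3599).
From x ≡ 3189 (mod 3599) write x = 3189 + 3599t. Substituting into x ≡ 10 (mod 47) gives 3599t ≡ 17 (mod 47), and since 27⁻¹ ≡ 7 (mod 47), t ≡ 25. Hence x ≡ 3189 + 3599·25 = 93164 (mod 169153).
From x ≡ 93164 (mod 169153) write x = 93164 + 169153t. Substituting into x ≡ 118 (mod 149) gives 169153t ≡ 79 (mod 149), and since 38⁻¹ ≡ 51 (mod 149), t ≡ 6. Hence x ≡ 93164 + 169153·6 = 1108082 (mod 25203797).

1108082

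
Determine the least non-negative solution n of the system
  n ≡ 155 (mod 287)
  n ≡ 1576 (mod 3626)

70470

gcd(287, 3626) = 7 and 7 | (1576 − 155), so the pair is consistent; merging gives n ≡ 70470 (mod 148666), where 148666 = lcm(287, 3626).
The solution is unique modulo lcm(287, 3626) = 148666.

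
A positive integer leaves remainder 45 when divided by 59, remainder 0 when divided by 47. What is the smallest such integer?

517

From x ≡ 45 (mod 59) write x = 45 + 59t. Substituting into x ≡ 0 (mod 47) gives 59t ≡ 2 (mod 47), and since 12⁻¹ ≡ 4 (mod 47), t ≡ 8. Hence x ≡ 45 + 59·8 = 517 (mod 2773).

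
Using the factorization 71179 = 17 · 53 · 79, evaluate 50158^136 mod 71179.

256

Mod 17: 50158 ≡ 8; by Fermat, exponent reduces to 136 mod 16 = 8; 8^8 ≡ 1 (mod 17).
Mod 53: 50158 ≡ 20; by Fermat, exponent reduces to 136 mod 52 = 32; 20^32 ≡ 44 (mod 53).
Mod 79: 50158 ≡ 72; by Fermat, exponent reduces to 136 mod 78 = 58; 72^58 ≡ 19 (mod 79).
Combine by CRT: x ≡ 1 (mod 17), x ≡ 44 (mod 53), x ≡ 19 (mod 79) ⇒ x ≡ 256 (mod 71179).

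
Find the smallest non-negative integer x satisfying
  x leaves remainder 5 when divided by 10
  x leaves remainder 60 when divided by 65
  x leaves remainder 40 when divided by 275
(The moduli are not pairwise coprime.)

gcd(10, 65) = 5 and 5 | (60 − 5), so the pair is consistent; merging gives x ≡ 125 (mod 130), where 130 = lcm(10, 65).
gcd(130, 275) = 5 and 5 | (40 − 125), so the pair is consistent; merging gives x ≡ 6365 (mod 7150), where 7150 = lcm(130, 275).
The solution is unique modulo lcm(10, 65, 275) = 7150.

6365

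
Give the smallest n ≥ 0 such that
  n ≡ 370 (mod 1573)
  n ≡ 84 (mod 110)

gcd(1573, 110) = 11 and 11 | (84 − 370), so the pair is consistent; merging gives n ≡ 12954 (mod 15730), where 15730 = lcm(1573, 110).
The solution is unique modulo lcm(1573, 110) = 15730.

12954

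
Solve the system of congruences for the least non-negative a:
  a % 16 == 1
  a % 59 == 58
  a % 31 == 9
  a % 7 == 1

2241

Combine the congruences pairwise.
From a ≡ 1 (mod 16) write a = 1 + 16t. Substituting into a ≡ 58 (mod 59) gives 16t ≡ 57 (mod 59), and since 16⁻¹ ≡ 48 (mod 59), t ≡ 22. Hence a ≡ 1 + 16·22 = 353 (mod 944).
From a ≡ 353 (mod 944) write a = 353 + 944t. Substituting into a ≡ 9 (mod 31) gives 944t ≡ 28 (mod 31), and since 14⁻¹ ≡ 20 (mod 31), t ≡ 2. Hence a ≡ 353 + 944·2 = 2241 (mod 29264).
From a ≡ 2241 (mod 29264) write a = 2241 + 29264t. Substituting into a ≡ 1 (mod 7) gives 29264t ≡ 0 (mod 7), and since 4⁻¹ ≡ 2 (mod 7), t ≡ 0. Hence a ≡ 2241 + 29264·0 = 2241 (mod 204848).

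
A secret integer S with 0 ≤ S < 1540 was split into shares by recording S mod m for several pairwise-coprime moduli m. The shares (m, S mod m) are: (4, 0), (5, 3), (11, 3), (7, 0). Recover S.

The moduli are pairwise coprime; N = 4·5·11·7 = 1540.
N/4 = 385; 385 ≡ 1 (mod 4), inverse 1.
N/5 = 308; 308 ≡ 3 (mod 5); 3·2 ≡ 1, so inverse 2.
N/11 = 140; 140 ≡ 8 (mod 11); 8·7 ≡ 1, so inverse 7.
N/7 = 220; 220 ≡ 3 (mod 7); 3·5 ≡ 1, so inverse 5.
S ≡ 0·385·1 + 3·308·2 + 3·140·7 + 0·220·5 = 4788.
4788 mod 1540 = 168.

168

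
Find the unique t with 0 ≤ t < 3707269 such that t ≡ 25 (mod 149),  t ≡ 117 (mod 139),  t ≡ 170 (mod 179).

1123932

Combine the congruences pairwise.
From t ≡ 25 (mod 149) write t = 25 + 149s. Substituting into t ≡ 117 (mod 139) gives 149s ≡ 92 (mod 139), and since 10⁻¹ ≡ 14 (mod 139), s ≡ 37. Hence t ≡ 25 + 149·37 = 5538 (mod 20711).
From t ≡ 5538 (mod 20711) write t = 5538 + 20711s. Substituting into t ≡ 170 (mod 179) gives 20711s ≡ 2 (mod 179), and since 126⁻¹ ≡ 27 (mod 179), s ≡ 54. Hence t ≡ 5538 + 20711·54 = 1123932 (mod 3707269).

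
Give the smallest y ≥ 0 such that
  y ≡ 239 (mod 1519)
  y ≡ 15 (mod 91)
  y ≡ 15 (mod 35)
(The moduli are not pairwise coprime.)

51885

gcd(1519, 91) = 7 and 7 | (15 − 239), so the pair is consistent; merging gives y ≡ 12391 (mod 19747), where 19747 = lcm(1519, 91).
gcd(19747, 35) = 7 and 7 | (15 − 12391), so the pair is consistent; merging gives y ≡ 51885 (mod 98735), where 98735 = lcm(19747, 35).
The solution is unique modulo lcm(1519, 91, 35) = 98735.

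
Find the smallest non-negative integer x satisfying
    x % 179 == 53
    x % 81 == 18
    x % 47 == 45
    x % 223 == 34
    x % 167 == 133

The moduli are pairwise coprime; N = 179·81·47·223·167 = 25377991173.
N/179 = 141776487; 141776487 ≡ 74 (mod 179); 74·75 ≡ 1, so inverse 75.
N/81 = 313308533; 313308533 ≡ 47 (mod 81); 47·50 ≡ 1, so inverse 50.
N/47 = 539957259; 539957259 ≡ 15 (mod 47); 15·22 ≡ 1, so inverse 22.
N/223 = 113802651; 113802651 ≡ 176 (mod 223); 176·204 ≡ 1, so inverse 204.
N/167 = 151964019; 151964019 ≡ 31 (mod 167); 31·97 ≡ 1, so inverse 97.
x ≡ 53·141776487·75 + 18·313308533·50 + 45·539957259·22 + 34·113802651·204 + 133·151964019·97 = 4129919898390.
4129919898390 mod 25377991173 = 18685328364.

18685328364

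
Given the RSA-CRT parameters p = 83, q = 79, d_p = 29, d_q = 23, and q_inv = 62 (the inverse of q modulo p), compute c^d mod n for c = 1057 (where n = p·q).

m₁ = c^(d_p) mod p: c ≡ 61 (mod 83), and 61^29 mod 83 = 10.
m₂ = c^(d_q) mod q: c ≡ 30 (mod 79), and 30^23 mod 79 = 47.
h = q_inv·(m₁ − m₂) mod p = 62·(10 − 47) mod 83 = 30.
m = m₂ + h·q = 47 + 30·79 = 2417.

2417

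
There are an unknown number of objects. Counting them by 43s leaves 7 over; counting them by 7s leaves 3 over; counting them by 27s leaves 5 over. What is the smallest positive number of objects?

437

The moduli are pairwise coprime; M = 43·7·27 = 8127.
M/43 = 189; 189 ≡ 17 (mod 43); 17·38 ≡ 1, so inverse 38.
M/7 = 1161; 1161 ≡ 6 (mod 7); 6·6 ≡ 1, so inverse 6.
M/27 = 301; 301 ≡ 4 (mod 27); 4·7 ≡ 1, so inverse 7.
N ≡ 7·189·38 + 3·1161·6 + 5·301·7 = 81707.
81707 mod 8127 = 437.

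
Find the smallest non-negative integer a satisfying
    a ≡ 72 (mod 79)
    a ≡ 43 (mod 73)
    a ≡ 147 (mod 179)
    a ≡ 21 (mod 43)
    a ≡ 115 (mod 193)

From a ≡ 72 (mod 79) write a = 72 + 79t. Substituting into a ≡ 43 (mod 73) gives 79t ≡ 44 (mod 73), and since 6⁻¹ ≡ 61 (mod 73), t ≡ 56. Hence a ≡ 72 + 79·56 = 4496 (mod 5767).
From a ≡ 4496 (mod 5767) write a = 4496 + 5767t. Substituting into a ≡ 147 (mod 179) gives 5767t ≡ 126 (mod 179), and since 39⁻¹ ≡ 101 (mod 179), t ≡ 17. Hence a ≡ 4496 + 5767·17 = 102535 (mod 1032293).
From a ≡ 102535 (mod 1032293) write a = 102535 + 1032293t. Substituting into a ≡ 21 (mod 43) gives 1032293t ≡ 41 (mod 43), and since 35⁻¹ ≡ 16 (mod 43), t ≡ 11. Hence a ≡ 102535 + 1032293·11 = 11457758 (mod 44388599).
From a ≡ 11457758 (mod 44388599) write a = 11457758 + 44388599t. Substituting into a ≡ 115 (mod 193) gives 44388599t ≡ 188 (mod 193), and since 143⁻¹ ≡ 27 (mod 193), t ≡ 58. Hence a ≡ 11457758 + 44388599·58 = 2585996500 (mod 8566999607).

2585996500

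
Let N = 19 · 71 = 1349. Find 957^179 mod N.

Mod 19: 957 ≡ 7; by Fermat, exponent reduces to 179 mod 18 = 17; 7^17 ≡ 11 (mod 19).
Mod 71: 957 ≡ 34; by Fermat, exponent reduces to 179 mod 70 = 39; 34^39 ≡ 26 (mod 71).
Combine by CRT: x ≡ 11 (mod 19), x ≡ 26 (mod 71) ⇒ x ≡ 239 (mod 1349).

239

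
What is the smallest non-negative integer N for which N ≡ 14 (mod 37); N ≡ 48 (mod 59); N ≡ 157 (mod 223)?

The moduli are pairwise coprime; M = 37·59·223 = 486809.
M/37 = 13157; 13157 ≡ 22 (mod 37); 22·32 ≡ 1, so inverse 32.
M/59 = 8251; 8251 ≡ 50 (mod 59); 50·13 ≡ 1, so inverse 13.
M/223 = 2183; 2183 ≡ 176 (mod 223); 176·204 ≡ 1, so inverse 204.
N ≡ 14·13157·32 + 48·8251·13 + 157·2183·204 = 80960084.
80960084 mod 486809 = 149790.

149790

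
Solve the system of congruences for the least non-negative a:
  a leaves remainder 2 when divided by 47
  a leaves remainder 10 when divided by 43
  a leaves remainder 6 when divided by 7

The moduli are pairwise coprime; N = 47·43·7 = 14147.
N/47 = 301; 301 ≡ 19 (mod 47); 19·5 ≡ 1, so inverse 5.
N/43 = 329; 329 ≡ 28 (mod 43); 28·20 ≡ 1, so inverse 20.
N/7 = 2021; 2021 ≡ 5 (mod 7); 5·3 ≡ 1, so inverse 3.
a ≡ 2·301·5 + 10·329·20 + 6·2021·3 = 105188.
105188 mod 14147 = 6159.

6159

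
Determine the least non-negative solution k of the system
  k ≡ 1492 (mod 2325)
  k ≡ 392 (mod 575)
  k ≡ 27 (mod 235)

gcd(2325, 575) = 25 and 25 | (392 − 1492), so the pair is consistent; merging gives k ≡ 6142 (mod 53475), where 53475 = lcm(2325, 575).
gcd(53475, 235) = 5 and 5 | (27 − 6142), so the pair is consistent; merging gives k ≡ 487417 (mod 2513325), where 2513325 = lcm(53475, 235).
The solution is unique modulo lcm(2325, 575, 235) = 2513325.

487417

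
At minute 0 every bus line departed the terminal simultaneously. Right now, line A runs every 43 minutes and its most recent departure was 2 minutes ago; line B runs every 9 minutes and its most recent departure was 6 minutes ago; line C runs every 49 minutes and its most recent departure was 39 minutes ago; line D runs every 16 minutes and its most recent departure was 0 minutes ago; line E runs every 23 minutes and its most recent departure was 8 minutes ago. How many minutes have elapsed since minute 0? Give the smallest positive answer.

320352

The moduli are pairwise coprime; N = 43·9·49·16·23 = 6978384.
N/43 = 162288; 162288 ≡ 6 (mod 43); 6·36 ≡ 1, so inverse 36.
N/9 = 775376; 775376 ≡ 8 (mod 9); 8·8 ≡ 1, so inverse 8.
N/49 = 142416; 142416 ≡ 22 (mod 49); 22·29 ≡ 1, so inverse 29.
N/16 = 436149; 436149 ≡ 5 (mod 16); 5·13 ≡ 1, so inverse 13.
N/23 = 303408; 303408 ≡ 15 (mod 23); 15·20 ≡ 1, so inverse 20.
t ≡ 2·162288·36 + 6·775376·8 + 39·142416·29 + 0·436149·13 + 8·303408·20 = 258520560.
258520560 mod 6978384 = 320352.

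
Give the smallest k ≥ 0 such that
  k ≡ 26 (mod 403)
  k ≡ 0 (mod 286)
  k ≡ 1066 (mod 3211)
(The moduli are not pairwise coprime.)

457028

Combine the congruences pairwise.
gcd(403, 286) = 13 and 13 | (0 − 26), so the pair is consistent; merging gives k ≡ 4862 (mod 8866), where 8866 = lcm(403, 286).
gcd(8866, 3211) = 13 and 13 | (1066 − 4862), so the pair is consistent; merging gives k ≡ 457028 (mod 2189902), where 2189902 = lcm(8866, 3211).
The solution is unique modulo lcm(403, 286, 3211) = 2189902.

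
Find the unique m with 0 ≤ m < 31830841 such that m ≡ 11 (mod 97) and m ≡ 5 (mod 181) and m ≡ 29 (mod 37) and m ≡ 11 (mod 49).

24563515

The moduli are pairwise coprime; N = 97·181·37·49 = 31830841.
N/97 = 328153; 328153 ≡ 2 (mod 97); 2·49 ≡ 1, so inverse 49.
N/181 = 175861; 175861 ≡ 110 (mod 181); 110·130 ≡ 1, so inverse 130.
N/37 = 860293; 860293 ≡ 6 (mod 37); 6·31 ≡ 1, so inverse 31.
N/49 = 649609; 649609 ≡ 16 (mod 49); 16·46 ≡ 1, so inverse 46.
m ≡ 11·328153·49 + 5·175861·130 + 29·860293·31 + 11·649609·46 = 1393289678.
1393289678 mod 31830841 = 24563515.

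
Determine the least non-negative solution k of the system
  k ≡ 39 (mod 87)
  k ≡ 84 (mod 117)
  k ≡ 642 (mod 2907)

15177

Combine the congruences pairwise.
gcd(87, 117) = 3 and 3 | (84 − 39), so the pair is consistent; merging gives k ≡ 1605 (mod 3393), where 3393 = lcm(87, 117).
gcd(3393, 2907) = 9 and 9 | (642 − 1605), so the pair is consistent; merging gives k ≡ 15177 (mod 1095939), where 1095939 = lcm(3393, 2907).
The solution is unique modulo lcm(87, 117, 2907) = 1095939.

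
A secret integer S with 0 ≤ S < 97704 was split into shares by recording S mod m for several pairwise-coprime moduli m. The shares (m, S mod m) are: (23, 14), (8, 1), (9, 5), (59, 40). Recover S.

47417

The moduli are pairwise coprime; N = 23·8·9·59 = 97704.
N/23 = 4248; 4248 ≡ 16 (mod 23); 16·13 ≡ 1, so inverse 13.
N/8 = 12213; 12213 ≡ 5 (mod 8); 5·5 ≡ 1, so inverse 5.
N/9 = 10856; 10856 ≡ 2 (mod 9); 2·5 ≡ 1, so inverse 5.
N/59 = 1656; 1656 ≡ 4 (mod 59); 4·15 ≡ 1, so inverse 15.
S ≡ 14·4248·13 + 1·12213·5 + 5·10856·5 + 40·1656·15 = 2099201.
2099201 mod 97704 = 47417.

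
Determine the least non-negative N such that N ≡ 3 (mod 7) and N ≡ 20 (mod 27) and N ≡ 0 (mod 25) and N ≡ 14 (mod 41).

The moduli are pairwise coprime; M = 7·27·25·41 = 193725.
M/7 = 27675; 27675 ≡ 4 (mod 7); 4·2 ≡ 1, so inverse 2.
M/27 = 7175; 7175 ≡ 20 (mod 27); 20·23 ≡ 1, so inverse 23.
M/25 = 7749; 7749 ≡ 24 (mod 25); 24·24 ≡ 1, so inverse 24.
M/41 = 4725; 4725 ≡ 10 (mod 41); 10·37 ≡ 1, so inverse 37.
N ≡ 3·27675·2 + 20·7175·23 + 0·7749·24 + 14·4725·37 = 5914100.
5914100 mod 193725 = 102350.

102350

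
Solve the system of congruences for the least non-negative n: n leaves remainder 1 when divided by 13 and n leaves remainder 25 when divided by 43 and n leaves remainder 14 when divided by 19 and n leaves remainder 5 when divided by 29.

The moduli are pairwise coprime; M = 13·43·19·29 = 308009.
M/13 = 23693; 23693 ≡ 7 (mod 13); 7·2 ≡ 1, so inverse 2.
M/43 = 7163; 7163 ≡ 25 (mod 43); 25·31 ≡ 1, so inverse 31.
M/19 = 16211; 16211 ≡ 4 (mod 19); 4·5 ≡ 1, so inverse 5.
M/29 = 10621; 10621 ≡ 7 (mod 29); 7·25 ≡ 1, so inverse 25.
n ≡ 1·23693·2 + 25·7163·31 + 14·16211·5 + 5·10621·25 = 8061106.
8061106 mod 308009 = 52872.

52872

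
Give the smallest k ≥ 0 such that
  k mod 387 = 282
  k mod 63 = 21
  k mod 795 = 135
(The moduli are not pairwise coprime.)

gcd(387, 63) = 9 and 9 | (21 − 282), so the pair is consistent; merging gives k ≡ 2604 (mod 2709), where 2709 = lcm(387, 63).
gcd(2709, 795) = 3 and 3 | (135 − 2604), so the pair is consistent; merging gives k ≡ 108255 (mod 717885), where 717885 = lcm(2709, 795).
The solution is unique modulo lcm(387, 63, 795) = 717885.

108255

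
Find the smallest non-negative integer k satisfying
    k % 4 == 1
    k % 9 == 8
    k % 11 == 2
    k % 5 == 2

1817

From k ≡ 1 (mod 4) write k = 1 + 4t. Substituting into k ≡ 8 (mod 9) gives 4t ≡ 7 (mod 9), and since 4⁻¹ ≡ 7 (mod 9), t ≡ 4. Hence k ≡ 1 + 4·4 = 17 (mod 36).
From k ≡ 17 (mod 36) write k = 17 + 36t. Substituting into k ≡ 2 (mod 11) gives 36t ≡ 7 (mod 11), and since 3⁻¹ ≡ 4 (mod 11), t ≡ 6. Hence k ≡ 17 + 36·6 = 233 (mod 396).
From k ≡ 233 (mod 396) write k = 233 + 396t. Substituting into k ≡ 2 (mod 5) gives 396t ≡ 4 (mod 5), and since 1⁻¹ ≡ 1 (mod 5), t ≡ 4. Hence k ≡ 233 + 396·4 = 1817 (mod 1980).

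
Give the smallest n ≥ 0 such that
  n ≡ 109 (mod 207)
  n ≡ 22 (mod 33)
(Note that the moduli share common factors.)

Combine the congruences pairwise.
gcd(207, 33) = 3 and 3 | (22 − 109), so the pair is consistent; merging gives n ≡ 1144 (mod 2277), where 2277 = lcm(207, 33).
The solution is unique modulo lcm(207, 33) = 2277.

1144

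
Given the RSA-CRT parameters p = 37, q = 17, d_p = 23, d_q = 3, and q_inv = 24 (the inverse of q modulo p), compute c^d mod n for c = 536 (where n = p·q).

355

m₁ = c^(d_p) mod p: c ≡ 18 (mod 37), and 18^23 mod 37 = 22.
m₂ = c^(d_q) mod q: c ≡ 9 (mod 17), and 9^3 mod 17 = 15.
h = q_inv·(m₁ − m₂) mod p = 24·(22 − 15) mod 37 = 20.
m = m₂ + h·q = 15 + 20·17 = 355.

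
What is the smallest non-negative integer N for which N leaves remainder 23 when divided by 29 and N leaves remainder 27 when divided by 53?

1299

Combine the congruences pairwise.
From N ≡ 23 (mod 29) write N = 23 + 29t. Substituting into N ≡ 27 (mod 53) gives 29t ≡ 4 (mod 53), and since 29⁻¹ ≡ 11 (mod 53), t ≡ 44. Hence N ≡ 23 + 29·44 = 1299 (mod 1537).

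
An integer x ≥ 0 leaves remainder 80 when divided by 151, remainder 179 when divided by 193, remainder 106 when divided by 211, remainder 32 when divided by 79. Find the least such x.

431730371

The moduli are pairwise coprime; N = 151·193·211·79 = 485784667.
N/151 = 3217117; 3217117 ≡ 62 (mod 151); 62·95 ≡ 1, so inverse 95.
N/193 = 2517019; 2517019 ≡ 106 (mod 193); 106·122 ≡ 1, so inverse 122.
N/211 = 2302297; 2302297 ≡ 76 (mod 211); 76·25 ≡ 1, so inverse 25.
N/79 = 6149173; 6149173 ≡ 50 (mod 79); 50·49 ≡ 1, so inverse 49.
x ≡ 80·3217117·95 + 179·2517019·122 + 106·2302297·25 + 32·6149173·49 = 95159740436.
95159740436 mod 485784667 = 431730371.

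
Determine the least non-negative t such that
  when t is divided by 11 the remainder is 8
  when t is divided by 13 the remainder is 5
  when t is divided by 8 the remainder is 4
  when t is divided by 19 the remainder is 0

5244

The moduli are pairwise coprime; N = 11·13·8·19 = 21736.
N/11 = 1976; 1976 ≡ 7 (mod 11); 7·8 ≡ 1, so inverse 8.
N/13 = 1672; 1672 ≡ 8 (mod 13); 8·5 ≡ 1, so inverse 5.
N/8 = 2717; 2717 ≡ 5 (mod 8); 5·5 ≡ 1, so inverse 5.
N/19 = 1144; 1144 ≡ 4 (mod 19); 4·5 ≡ 1, so inverse 5.
t ≡ 8·1976·8 + 5·1672·5 + 4·2717·5 + 0·1144·5 = 222604.
222604 mod 21736 = 5244.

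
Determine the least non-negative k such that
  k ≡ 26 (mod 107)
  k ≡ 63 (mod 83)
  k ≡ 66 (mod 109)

The moduli are pairwise coprime; N = 107·83·109 = 968029.
N/107 = 9047; 9047 ≡ 59 (mod 107); 59·78 ≡ 1, so inverse 78.
N/83 = 11663; 11663 ≡ 43 (mod 83); 43·56 ≡ 1, so inverse 56.
N/109 = 8881; 8881 ≡ 52 (mod 109); 52·65 ≡ 1, so inverse 65.
k ≡ 26·9047·78 + 63·11663·56 + 66·8881·65 = 97593870.
97593870 mod 968029 = 790970.

790970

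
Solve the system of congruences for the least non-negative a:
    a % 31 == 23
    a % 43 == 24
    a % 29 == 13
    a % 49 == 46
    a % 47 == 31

51030704

From a ≡ 23 (mod 31) write a = 23 + 31t. Substituting into a ≡ 24 (mod 43) gives 31t ≡ 1 (mod 43), and since 31⁻¹ ≡ 25 (mod 43), t ≡ 25. Hence a ≡ 23 + 31·25 = 798 (mod 1333).
From a ≡ 798 (mod 1333) write a = 798 + 1333t. Substituting into a ≡ 13 (mod 29) gives 1333t ≡ 27 (mod 29), and since 28⁻¹ ≡ 28 (mod 29), t ≡ 2. Hence a ≡ 798 + 1333·2 = 3464 (mod 38657).
From a ≡ 3464 (mod 38657) write a = 3464 + 38657t. Substituting into a ≡ 46 (mod 49) gives 38657t ≡ 12 (mod 49), and since 45⁻¹ ≡ 12 (mod 49), t ≡ 46. Hence a ≡ 3464 + 38657·46 = 1781686 (mod 1894193).
From a ≡ 1781686 (mod 1894193) write a = 1781686 + 1894193t. Substituting into a ≡ 31 (mod 47) gives 1894193t ≡ 21 (mod 47), and since 46⁻¹ ≡ 46 (mod 47), t ≡ 26. Hence a ≡ 1781686 + 1894193·26 = 51030704 (mod 89027071).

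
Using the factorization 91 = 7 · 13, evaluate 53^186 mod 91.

1

Mod 7: 53 ≡ 4; since 6 | 186, by Fermat 4^186 ≡ 1 (mod 7).
Mod 13: 53 ≡ 1; by Fermat, exponent reduces to 186 mod 12 = 6; 1^6 ≡ 1 (mod 13).
Combine by CRT: x ≡ 1 (mod 7), x ≡ 1 (mod 13) ⇒ x ≡ 1 (mod 91).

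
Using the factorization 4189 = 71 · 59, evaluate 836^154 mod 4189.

735

Mod 71: 836 ≡ 55; by Fermat, exponent reduces to 154 mod 70 = 14; 55^14 ≡ 25 (mod 71).
Mod 59: 836 ≡ 10; by Fermat, exponent reduces to 154 mod 58 = 38; 10^38 ≡ 27 (mod 59).
Combine by CRT: x ≡ 25 (mod 71), x ≡ 27 (mod 59) ⇒ x ≡ 735 (mod 4189).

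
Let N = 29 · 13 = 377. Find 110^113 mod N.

197

Mod 29: 110 ≡ 23; by Fermat, exponent reduces to 113 mod 28 = 1; 23^1 ≡ 23 (mod 29).
Mod 13: 110 ≡ 6; by Fermat, exponent reduces to 113 mod 12 = 5; 6^5 ≡ 2 (mod 13).
Combine by CRT: x ≡ 23 (mod 29), x ≡ 2 (mod 13) ⇒ x ≡ 197 (mod 377).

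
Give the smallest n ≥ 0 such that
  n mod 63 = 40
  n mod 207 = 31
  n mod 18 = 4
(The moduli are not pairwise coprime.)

2308

Combine the congruences pairwise.
gcd(63, 207) = 9 and 9 | (31 − 40), so the pair is consistent; merging gives n ≡ 859 (mod 1449), where 1449 = lcm(63, 207).
gcd(1449, 18) = 9 and 9 | (4 − 859), so the pair is consistent; merging gives n ≡ 2308 (mod 2898), where 2898 = lcm(1449, 18).
The solution is unique modulo lcm(63, 207, 18) = 2898.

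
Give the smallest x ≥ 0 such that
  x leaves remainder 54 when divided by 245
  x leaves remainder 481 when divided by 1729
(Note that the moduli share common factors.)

38519

Combine the congruences pairwise.
gcd(245, 1729) = 7 and 7 | (481 − 54), so the pair is consistent; merging gives x ≡ 38519 (mod 60515), where 60515 = lcm(245, 1729).
The solution is unique modulo lcm(245, 1729) = 60515.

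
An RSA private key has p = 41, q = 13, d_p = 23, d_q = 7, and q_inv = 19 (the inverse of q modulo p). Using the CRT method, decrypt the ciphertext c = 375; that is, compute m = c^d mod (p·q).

522

m₁ = c^(d_p) mod p: c ≡ 6 (mod 41), and 6^23 mod 41 = 30.
m₂ = c^(d_q) mod q: c ≡ 11 (mod 13), and 11^7 mod 13 = 2.
h = q_inv·(m₁ − m₂) mod p = 19·(30 − 2) mod 41 = 40.
m = m₂ + h·q = 2 + 40·13 = 522.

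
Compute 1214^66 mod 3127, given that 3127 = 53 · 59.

963

Mod 53: 1214 ≡ 48; by Fermat, exponent reduces to 66 mod 52 = 14; 48^14 ≡ 9 (mod 53).
Mod 59: 1214 ≡ 34; by Fermat, exponent reduces to 66 mod 58 = 8; 34^8 ≡ 19 (mod 59).
Combine by CRT: x ≡ 9 (mod 53), x ≡ 19 (mod 59) ⇒ x ≡ 963 (mod 3127).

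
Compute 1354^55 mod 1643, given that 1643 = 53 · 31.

Mod 53: 1354 ≡ 29; by Fermat, exponent reduces to 55 mod 52 = 3; 29^3 ≡ 9 (mod 53).
Mod 31: 1354 ≡ 21; by Fermat, exponent reduces to 55 mod 30 = 25; 21^25 ≡ 26 (mod 31).
Combine by CRT: x ≡ 9 (mod 53), x ≡ 26 (mod 31) ⇒ x ≡ 274 (mod 1643).

274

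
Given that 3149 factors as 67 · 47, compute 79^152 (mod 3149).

Mod 67: 79 ≡ 12; by Fermat, exponent reduces to 152 mod 66 = 20; 12^20 ≡ 23 (mod 67).
Mod 47: 79 ≡ 32; by Fermat, exponent reduces to 152 mod 46 = 14; 32^14 ≡ 2 (mod 47).
Combine by CRT: x ≡ 23 (mod 67), x ≡ 2 (mod 47) ⇒ x ≡ 425 (mod 3149).

425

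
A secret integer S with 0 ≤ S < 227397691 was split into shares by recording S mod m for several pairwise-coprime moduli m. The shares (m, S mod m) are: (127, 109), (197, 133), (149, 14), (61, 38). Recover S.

200771107

The moduli are pairwise coprime; N = 127·197·149·61 = 227397691.
N/127 = 1790533; 1790533 ≡ 87 (mod 127); 87·73 ≡ 1, so inverse 73.
N/197 = 1154303; 1154303 ≡ 80 (mod 197); 80·165 ≡ 1, so inverse 165.
N/149 = 1526159; 1526159 ≡ 101 (mod 149); 101·90 ≡ 1, so inverse 90.
N/61 = 3727831; 3727831 ≡ 60 (mod 61); 60·60 ≡ 1, so inverse 60.
S ≡ 109·1790533·73 + 133·1154303·165 + 14·1526159·90 + 38·3727831·60 = 50000865436.
50000865436 mod 227397691 = 200771107.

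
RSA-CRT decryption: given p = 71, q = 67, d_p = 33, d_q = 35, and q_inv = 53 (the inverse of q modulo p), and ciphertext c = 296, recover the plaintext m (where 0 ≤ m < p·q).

4509

m₁ = c^(d_p) mod p: c ≡ 12 (mod 71), and 12^33 mod 71 = 36.
m₂ = c^(d_q) mod q: c ≡ 28 (mod 67), and 28^35 mod 67 = 20.
h = q_inv·(m₁ − m₂) mod p = 53·(36 − 20) mod 71 = 67.
m = m₂ + h·q = 20 + 67·67 = 4509.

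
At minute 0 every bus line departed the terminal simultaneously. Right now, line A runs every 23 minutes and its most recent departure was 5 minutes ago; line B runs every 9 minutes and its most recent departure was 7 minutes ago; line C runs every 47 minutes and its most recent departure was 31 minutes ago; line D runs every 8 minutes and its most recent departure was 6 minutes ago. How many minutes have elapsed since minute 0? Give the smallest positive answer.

38806

The moduli are pairwise coprime; N = 23·9·47·8 = 77832.
N/23 = 3384; 3384 ≡ 3 (mod 23); 3·8 ≡ 1, so inverse 8.
N/9 = 8648; 8648 ≡ 8 (mod 9); 8·8 ≡ 1, so inverse 8.
N/47 = 1656; 1656 ≡ 11 (mod 47); 11·30 ≡ 1, so inverse 30.
N/8 = 9729; 9729 ≡ 1 (mod 8), inverse 1.
t ≡ 5·3384·8 + 7·8648·8 + 31·1656·30 + 6·9729·1 = 2218102.
2218102 mod 77832 = 38806.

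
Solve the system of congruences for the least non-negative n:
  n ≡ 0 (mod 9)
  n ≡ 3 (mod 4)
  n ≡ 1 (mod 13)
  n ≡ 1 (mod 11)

1431

From n ≡ 0 (mod 9) write n = 0 + 9t. Substituting into n ≡ 3 (mod 4) gives 9t ≡ 3 (mod 4), and since 1⁻¹ ≡ 1 (mod 4), t ≡ 3. Hence n ≡ 0 + 9·3 = 27 (mod 36).
From n ≡ 27 (mod 36) write n = 27 + 36t. Substituting into n ≡ 1 (mod 13) gives 36t ≡ 0 (mod 13), and since 10⁻¹ ≡ 4 (mod 13), t ≡ 0. Hence n ≡ 27 + 36·0 = 27 (mod 468).
From n ≡ 27 (mod 468) write n = 27 + 468t. Substituting into n ≡ 1 (mod 11) gives 468t ≡ 7 (mod 11), and since 6⁻¹ ≡ 2 (mod 11), t ≡ 3. Hence n ≡ 27 + 468·3 = 1431 (mod 5148).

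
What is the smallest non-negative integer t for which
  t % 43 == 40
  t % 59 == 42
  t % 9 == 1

11134

The moduli are pairwise coprime; N = 43·59·9 = 22833.
N/43 = 531; 531 ≡ 15 (mod 43); 15·23 ≡ 1, so inverse 23.
N/59 = 387; 387 ≡ 33 (mod 59); 33·34 ≡ 1, so inverse 34.
N/9 = 2537; 2537 ≡ 8 (mod 9); 8·8 ≡ 1, so inverse 8.
t ≡ 40·531·23 + 42·387·34 + 1·2537·8 = 1061452.
1061452 mod 22833 = 11134.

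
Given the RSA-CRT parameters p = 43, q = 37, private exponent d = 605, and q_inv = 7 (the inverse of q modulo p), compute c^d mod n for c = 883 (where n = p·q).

d_p = d mod (p−1) = 605 mod 42 = 17; d_q = d mod (q−1) = 29.
m₁ = c^(d_p) mod p: c ≡ 23 (mod 43), and 23^17 mod 43 = 14.
m₂ = c^(d_q) mod q: c ≡ 32 (mod 37), and 32^29 mod 37 = 2.
h = q_inv·(m₁ − m₂) mod p = 7·(14 − 2) mod 43 = 41.
m = m₂ + h·q = 2 + 41·37 = 1519.

1519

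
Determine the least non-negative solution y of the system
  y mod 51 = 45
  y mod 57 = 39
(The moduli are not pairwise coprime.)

96

gcd(51, 57) = 3 and 3 | (39 − 45), so the pair is consistent; merging gives y ≡ 96 (mod 969), where 969 = lcm(51, 57).
The solution is unique modulo lcm(51, 57) = 969.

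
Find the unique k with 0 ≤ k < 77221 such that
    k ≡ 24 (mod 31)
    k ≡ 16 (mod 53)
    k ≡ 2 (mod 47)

41409

The moduli are pairwise coprime; N = 31·53·47 = 77221.
N/31 = 2491; 2491 ≡ 11 (mod 31); 11·17 ≡ 1, so inverse 17.
N/53 = 1457; 1457 ≡ 26 (mod 53); 26·51 ≡ 1, so inverse 51.
N/47 = 1643; 1643 ≡ 45 (mod 47); 45·23 ≡ 1, so inverse 23.
k ≡ 24·2491·17 + 16·1457·51 + 2·1643·23 = 2280818.
2280818 mod 77221 = 41409.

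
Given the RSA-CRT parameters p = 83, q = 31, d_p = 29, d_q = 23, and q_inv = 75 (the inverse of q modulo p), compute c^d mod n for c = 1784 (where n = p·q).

1191

m₁ = c^(d_p) mod p: c ≡ 41 (mod 83), and 41^29 mod 83 = 29.
m₂ = c^(d_q) mod q: c ≡ 17 (mod 31), and 17^23 mod 31 = 13.
h = q_inv·(m₁ − m₂) mod p = 75·(29 − 13) mod 83 = 38.
m = m₂ + h·q = 13 + 38·31 = 1191.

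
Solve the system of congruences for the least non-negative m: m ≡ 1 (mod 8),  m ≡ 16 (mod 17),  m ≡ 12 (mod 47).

3161

The moduli are pairwise coprime; N = 8·17·47 = 6392.
N/8 = 799; 799 ≡ 7 (mod 8); 7·7 ≡ 1, so inverse 7.
N/17 = 376; 376 ≡ 2 (mod 17); 2·9 ≡ 1, so inverse 9.
N/47 = 136; 136 ≡ 42 (mod 47); 42·28 ≡ 1, so inverse 28.
m ≡ 1·799·7 + 16·376·9 + 12·136·28 = 105433.
105433 mod 6392 = 3161.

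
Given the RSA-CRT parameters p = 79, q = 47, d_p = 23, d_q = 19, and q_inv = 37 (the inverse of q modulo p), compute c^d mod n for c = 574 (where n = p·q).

m₁ = c^(d_p) mod p: c ≡ 21 (mod 79), and 21^23 mod 79 = 22.
m₂ = c^(d_q) mod q: c ≡ 10 (mod 47), and 10^19 mod 47 = 30.
h = q_inv·(m₁ − m₂) mod p = 37·(22 − 30) mod 79 = 20.
m = m₂ + h·q = 30 + 20·47 = 970.

970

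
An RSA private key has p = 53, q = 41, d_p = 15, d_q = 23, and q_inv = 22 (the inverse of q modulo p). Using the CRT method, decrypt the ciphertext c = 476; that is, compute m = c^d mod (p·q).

m₁ = c^(d_p) mod p: c ≡ 52 (mod 53), and 52^15 mod 53 = 52.
m₂ = c^(d_q) mod q: c ≡ 25 (mod 41), and 25^23 mod 41 = 4.
h = q_inv·(m₁ − m₂) mod p = 22·(52 − 4) mod 53 = 49.
m = m₂ + h·q = 4 + 49·41 = 2013.

2013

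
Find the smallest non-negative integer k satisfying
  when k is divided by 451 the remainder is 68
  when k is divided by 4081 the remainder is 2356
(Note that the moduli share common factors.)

79895

gcd(451, 4081) = 11 and 11 | (2356 − 68), so the pair is consistent; merging gives k ≡ 79895 (mod 167321), where 167321 = lcm(451, 4081).
The solution is unique modulo lcm(451, 4081) = 167321.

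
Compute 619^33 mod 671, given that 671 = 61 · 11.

302

Mod 61: 619 ≡ 9; 9^33 ≡ 58 (mod 61).
Mod 11: 619 ≡ 3; by Fermat, exponent reduces to 33 mod 10 = 3; 3^3 ≡ 5 (mod 11).
Combine by CRT: x ≡ 58 (mod 61), x ≡ 5 (mod 11) ⇒ x ≡ 302 (mod 671).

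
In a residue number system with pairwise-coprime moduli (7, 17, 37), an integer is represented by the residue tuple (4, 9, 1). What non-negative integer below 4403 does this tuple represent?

3035

The moduli are pairwise coprime; N = 7·17·37 = 4403.
N/7 = 629; 629 ≡ 6 (mod 7); 6·6 ≡ 1, so inverse 6.
N/17 = 259; 259 ≡ 4 (mod 17); 4·13 ≡ 1, so inverse 13.
N/37 = 119; 119 ≡ 8 (mod 37); 8·14 ≡ 1, so inverse 14.
x ≡ 4·629·6 + 9·259·13 + 1·119·14 = 47065.
47065 mod 4403 = 3035.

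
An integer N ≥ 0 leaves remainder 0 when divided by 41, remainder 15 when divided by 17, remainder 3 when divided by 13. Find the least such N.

7257

The moduli are pairwise coprime; M = 41·17·13 = 9061.
M/41 = 221; 221 ≡ 16 (mod 41); 16·18 ≡ 1, so inverse 18.
M/17 = 533; 533 ≡ 6 (mod 17); 6·3 ≡ 1, so inverse 3.
M/13 = 697; 697 ≡ 8 (mod 13); 8·5 ≡ 1, so inverse 5.
N ≡ 0·221·18 + 15·533·3 + 3·697·5 = 34440.
34440 mod 9061 = 7257.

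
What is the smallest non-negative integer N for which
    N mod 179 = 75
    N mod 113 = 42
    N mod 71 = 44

839406

The moduli are pairwise coprime; M = 179·113·71 = 1436117.
M/179 = 8023; 8023 ≡ 147 (mod 179); 147·151 ≡ 1, so inverse 151.
M/113 = 12709; 12709 ≡ 53 (mod 113); 53·32 ≡ 1, so inverse 32.
M/71 = 20227; 20227 ≡ 63 (mod 71); 63·62 ≡ 1, so inverse 62.
N ≡ 75·8023·151 + 42·12709·32 + 44·20227·62 = 163120627.
163120627 mod 1436117 = 839406.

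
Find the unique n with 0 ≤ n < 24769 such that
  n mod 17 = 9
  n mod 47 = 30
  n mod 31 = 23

From n ≡ 9 (mod 17) write n = 9 + 17t. Substituting into n ≡ 30 (mod 47) gives 17t ≡ 21 (mod 47), and since 17⁻¹ ≡ 36 (mod 47), t ≡ 4. Hence n ≡ 9 + 17·4 = 77 (mod 799).
From n ≡ 77 (mod 799) write n = 77 + 799t. Substituting into n ≡ 23 (mod 31) gives 799t ≡ 8 (mod 31), and since 24⁻¹ ≡ 22 (mod 31), t ≡ 21. Hence n ≡ 77 + 799·21 = 16856 (mod 24769).

16856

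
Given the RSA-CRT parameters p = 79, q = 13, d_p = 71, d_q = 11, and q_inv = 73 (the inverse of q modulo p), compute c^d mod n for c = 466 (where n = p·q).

m₁ = c^(d_p) mod p: c ≡ 71 (mod 79), and 71^71 mod 79 = 57.
m₂ = c^(d_q) mod q: c ≡ 11 (mod 13), and 11^11 mod 13 = 6.
h = q_inv·(m₁ − m₂) mod p = 73·(57 − 6) mod 79 = 10.
m = m₂ + h·q = 6 + 10·13 = 136.

136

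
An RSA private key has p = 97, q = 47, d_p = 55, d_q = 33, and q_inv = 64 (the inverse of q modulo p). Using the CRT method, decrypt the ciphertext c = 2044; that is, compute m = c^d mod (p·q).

2994

m₁ = c^(d_p) mod p: c ≡ 7 (mod 97), and 7^55 mod 97 = 84.
m₂ = c^(d_q) mod q: c ≡ 23 (mod 47), and 23^33 mod 47 = 33.
h = q_inv·(m₁ − m₂) mod p = 64·(84 − 33) mod 97 = 63.
m = m₂ + h·q = 33 + 63·47 = 2994.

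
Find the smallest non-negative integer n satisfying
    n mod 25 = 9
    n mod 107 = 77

184

From n ≡ 9 (mod 25) write n = 9 + 25t. Substituting into n ≡ 77 (mod 107) gives 25t ≡ 68 (mod 107), and since 25⁻¹ ≡ 30 (mod 107), t ≡ 7. Hence n ≡ 9 + 25·7 = 184 (mod 2675).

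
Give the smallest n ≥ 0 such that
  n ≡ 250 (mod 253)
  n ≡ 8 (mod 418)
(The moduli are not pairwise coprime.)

1262

gcd(253, 418) = 11 and 11 | (8 − 250), so the pair is consistent; merging gives n ≡ 1262 (mod 9614), where 9614 = lcm(253, 418).
The solution is unique modulo lcm(253, 418) = 9614.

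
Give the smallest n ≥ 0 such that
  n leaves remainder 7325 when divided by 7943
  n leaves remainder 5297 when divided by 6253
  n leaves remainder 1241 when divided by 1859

174128

gcd(7943, 6253) = 169 and 169 | (5297 − 7325), so the pair is consistent; merging gives n ≡ 174128 (mod 293891), where 293891 = lcm(7943, 6253).
gcd(293891, 1859) = 169 and 169 | (1241 − 174128), so the pair is consistent; merging gives n ≡ 174128 (mod 3232801), where 3232801 = lcm(293891, 1859).
The solution is unique modulo lcm(7943, 6253, 1859) = 3232801.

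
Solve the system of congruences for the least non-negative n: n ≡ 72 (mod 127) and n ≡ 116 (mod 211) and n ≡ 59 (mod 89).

The moduli are pairwise coprime; M = 127·211·89 = 2384933.
M/127 = 18779; 18779 ≡ 110 (mod 127); 110·112 ≡ 1, so inverse 112.
M/211 = 11303; 11303 ≡ 120 (mod 211); 120·51 ≡ 1, so inverse 51.
M/89 = 26797; 26797 ≡ 8 (mod 89); 8·78 ≡ 1, so inverse 78.
n ≡ 72·18779·112 + 116·11303·51 + 59·26797·78 = 341622198.
341622198 mod 2384933 = 576779.

576779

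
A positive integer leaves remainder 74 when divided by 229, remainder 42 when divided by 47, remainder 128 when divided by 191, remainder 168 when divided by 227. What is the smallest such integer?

The moduli are pairwise coprime; N = 229·47·191·227 = 466651391.
N/229 = 2037779; 2037779 ≡ 137 (mod 229); 137·112 ≡ 1, so inverse 112.
N/47 = 9928753; 9928753 ≡ 3 (mod 47); 3·16 ≡ 1, so inverse 16.
N/191 = 2443201; 2443201 ≡ 120 (mod 191); 120·78 ≡ 1, so inverse 78.
N/227 = 2055733; 2055733 ≡ 21 (mod 227); 21·173 ≡ 1, so inverse 173.
t ≡ 74·2037779·112 + 42·9928753·16 + 128·2443201·78 + 168·2055733·173 = 107701977064.
107701977064 mod 466651391 = 372157134.

372157134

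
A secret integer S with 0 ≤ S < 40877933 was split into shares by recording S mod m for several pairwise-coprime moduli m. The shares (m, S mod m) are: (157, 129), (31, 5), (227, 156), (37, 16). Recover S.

11038485

The moduli are pairwise coprime; N = 157·31·227·37 = 40877933.
N/157 = 260369; 260369 ≡ 63 (mod 157); 63·5 ≡ 1, so inverse 5.
N/31 = 1318643; 1318643 ≡ 27 (mod 31); 27·23 ≡ 1, so inverse 23.
N/227 = 180079; 180079 ≡ 68 (mod 227); 68·217 ≡ 1, so inverse 217.
N/37 = 1104809; 1104809 ≡ 26 (mod 37); 26·10 ≡ 1, so inverse 10.
S ≡ 129·260369·5 + 5·1318643·23 + 156·180079·217 + 16·1104809·10 = 6592385698.
6592385698 mod 40877933 = 11038485.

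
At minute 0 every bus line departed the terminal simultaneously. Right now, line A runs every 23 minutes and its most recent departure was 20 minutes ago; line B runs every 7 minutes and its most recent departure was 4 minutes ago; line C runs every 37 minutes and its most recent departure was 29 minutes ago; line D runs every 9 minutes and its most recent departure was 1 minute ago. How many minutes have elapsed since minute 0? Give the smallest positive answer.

The moduli are pairwise coprime; N = 23·7·37·9 = 53613.
N/23 = 2331; 2331 ≡ 8 (mod 23); 8·3 ≡ 1, so inverse 3.
N/7 = 7659; 7659 ≡ 1 (mod 7), inverse 1.
N/37 = 1449; 1449 ≡ 6 (mod 37); 6·31 ≡ 1, so inverse 31.
N/9 = 5957; 5957 ≡ 8 (mod 9); 8·8 ≡ 1, so inverse 8.
t ≡ 20·2331·3 + 4·7659·1 + 29·1449·31 + 1·5957·8 = 1520803.
1520803 mod 53613 = 19639.

19639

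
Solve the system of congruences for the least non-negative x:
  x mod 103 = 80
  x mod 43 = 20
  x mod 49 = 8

132847

The moduli are pairwise coprime; N = 103·43·49 = 217021.
N/103 = 2107; 2107 ≡ 47 (mod 103); 47·57 ≡ 1, so inverse 57.
N/43 = 5047; 5047 ≡ 16 (mod 43); 16·35 ≡ 1, so inverse 35.
N/49 = 4429; 4429 ≡ 19 (mod 49); 19·31 ≡ 1, so inverse 31.
x ≡ 80·2107·57 + 20·5047·35 + 8·4429·31 = 14239212.
14239212 mod 217021 = 132847.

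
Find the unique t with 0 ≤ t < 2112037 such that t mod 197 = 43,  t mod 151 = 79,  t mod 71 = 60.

341641

The moduli are pairwise coprime; N = 197·151·71 = 2112037.
N/197 = 10721; 10721 ≡ 83 (mod 197); 83·19 ≡ 1, so inverse 19.
N/151 = 13987; 13987 ≡ 95 (mod 151); 95·62 ≡ 1, so inverse 62.
N/71 = 29747; 29747 ≡ 69 (mod 71); 69·35 ≡ 1, so inverse 35.
t ≡ 43·10721·19 + 79·13987·62 + 60·29747·35 = 139736083.
139736083 mod 2112037 = 341641.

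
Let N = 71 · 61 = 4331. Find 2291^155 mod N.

Mod 71: 2291 ≡ 19; by Fermat, exponent reduces to 155 mod 70 = 15; 19^15 ≡ 32 (mod 71).
Mod 61: 2291 ≡ 34; by Fermat, exponent reduces to 155 mod 60 = 35; 34^35 ≡ 1 (mod 61).
Combine by CRT: x ≡ 32 (mod 71), x ≡ 1 (mod 61) ⇒ x ≡ 245 (mod 4331).

245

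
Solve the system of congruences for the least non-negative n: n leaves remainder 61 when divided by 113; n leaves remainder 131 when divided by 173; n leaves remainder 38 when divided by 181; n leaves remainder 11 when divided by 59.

157815748

Combine the congruences pairwise.
From n ≡ 61 (mod 113) write n = 61 + 113t. Substituting into n ≡ 131 (mod 173) gives 113t ≡ 70 (mod 173), and since 113⁻¹ ≡ 49 (mod 173), t ≡ 143. Hence n ≡ 61 + 113·143 = 16220 (mod 19549).
From n ≡ 16220 (mod 19549) write n = 16220 + 19549t. Substituting into n ≡ 38 (mod 181) gives 19549t ≡ 108 (mod 181), and since 1⁻¹ ≡ 1 (mod 181), t ≡ 108. Hence n ≡ 16220 + 19549·108 = 2127512 (mod 3538369).
From n ≡ 2127512 (mod 3538369) write n = 2127512 + 3538369t. Substituting into n ≡ 11 (mod 59) gives 3538369t ≡ 39 (mod 59), and since 21⁻¹ ≡ 45 (mod 59), t ≡ 44. Hence n ≡ 2127512 + 3538369·44 = 157815748 (mod 208763771).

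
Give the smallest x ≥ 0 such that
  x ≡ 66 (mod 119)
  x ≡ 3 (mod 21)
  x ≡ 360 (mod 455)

22200

gcd(119, 21) = 7 and 7 | (3 − 66), so the pair is consistent; merging gives x ≡ 66 (mod 357), where 357 = lcm(119, 21).
gcd(357, 455) = 7 and 7 | (360 − 66), so the pair is consistent; merging gives x ≡ 22200 (mod 23205), where 23205 = lcm(357, 455).
The solution is unique modulo lcm(119, 21, 455) = 23205.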